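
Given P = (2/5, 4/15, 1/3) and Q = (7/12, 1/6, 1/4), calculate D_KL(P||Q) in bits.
0.1014 bits

KL divergence: D_KL(P||Q) = Σ p(x) log(p(x)/q(x))

Computing term by term:
  x=0: 2/5 × log_2[(2/5)/(7/12)] = 2/5 × -0.5443 = -0.2177
  x=1: 4/15 × log_2[(4/15)/(1/6)] = 4/15 × 0.6781 = 0.1808
  x=2: 1/3 × log_2[(1/3)/(1/4)] = 1/3 × 0.4150 = 0.1383

D_KL(P||Q) = 0.1014 bits

Note: KL divergence is always non-negative and equals 0 iff P = Q.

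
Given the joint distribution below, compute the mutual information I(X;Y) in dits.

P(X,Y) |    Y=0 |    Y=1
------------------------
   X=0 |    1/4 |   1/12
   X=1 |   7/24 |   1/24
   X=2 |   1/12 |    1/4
0.0700 dits

Mutual information: I(X;Y) = H(X) + H(Y) - H(X,Y)

Marginals:
P(X) = (1/3, 1/3, 1/3), H(X) = 0.4771 dits
P(Y) = (5/8, 3/8), H(Y) = 0.2873 dits

Joint entropy: H(X,Y) = 0.6945 dits

I(X;Y) = 0.4771 + 0.2873 - 0.6945 = 0.0700 dits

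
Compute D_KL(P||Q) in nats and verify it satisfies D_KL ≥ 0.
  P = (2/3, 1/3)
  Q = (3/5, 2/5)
0.0095 nats

KL divergence satisfies the Gibbs inequality: D_KL(P||Q) ≥ 0 for all distributions P, Q.

D_KL(P||Q) = Σ p(x) log(p(x)/q(x))
Term by term:
  x=0: 2/3 × log_e[(2/3)/(3/5)] = 0.0702
  x=1: 1/3 × log_e[(1/3)/(2/5)] = -0.0608
D_KL(P||Q) = 0.0095 nats

D_KL(P||Q) = 0.0095 ≥ 0 ✓

This non-negativity is a fundamental property: relative entropy cannot be negative because it measures how different Q is from P.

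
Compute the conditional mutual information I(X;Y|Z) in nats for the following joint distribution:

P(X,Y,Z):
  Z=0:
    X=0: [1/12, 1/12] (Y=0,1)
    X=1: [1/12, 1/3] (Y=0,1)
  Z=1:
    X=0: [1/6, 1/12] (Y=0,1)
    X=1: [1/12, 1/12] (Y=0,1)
0.0307 nats

Conditional mutual information: I(X;Y|Z) = H(X|Z) + H(Y|Z) - H(X,Y|Z)

H(Z) = 0.6792
H(X,Z) = 1.3086 → H(X|Z) = 0.6294
H(Y,Z) = 1.3086 → H(Y|Z) = 0.6294
H(X,Y,Z) = 1.9073 → H(X,Y|Z) = 1.2281

I(X;Y|Z) = 0.6294 + 0.6294 - 1.2281 = 0.0307 nats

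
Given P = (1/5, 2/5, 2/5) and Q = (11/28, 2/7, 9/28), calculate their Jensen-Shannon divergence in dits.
0.0099 dits

Jensen-Shannon divergence is:
JSD(P||Q) = 0.5 × D_KL(P||M) + 0.5 × D_KL(Q||M)
where M = 0.5 × (P + Q) is the mixture distribution.

M = 0.5 × (1/5, 2/5, 2/5) + 0.5 × (11/28, 2/7, 9/28) = (0.296429, 12/35, 0.360714)

D_KL(P||M) = 0.0106 dits
D_KL(Q||M) = 0.0093 dits

JSD(P||Q) = 0.5 × 0.0106 + 0.5 × 0.0093 = 0.0099 dits

Unlike KL divergence, JSD is symmetric and bounded: 0 ≤ JSD ≤ log(2).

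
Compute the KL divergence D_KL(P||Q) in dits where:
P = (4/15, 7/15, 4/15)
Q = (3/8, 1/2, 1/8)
0.0343 dits

KL divergence: D_KL(P||Q) = Σ p(x) log(p(x)/q(x))

Computing term by term:
  x=0: 4/15 × log_10[(4/15)/(3/8)] = 4/15 × -0.1481 = -0.0395
  x=1: 7/15 × log_10[(7/15)/(1/2)] = 7/15 × -0.0300 = -0.0140
  x=2: 4/15 × log_10[(4/15)/(1/8)] = 4/15 × 0.3291 = 0.0877

D_KL(P||Q) = 0.0343 dits

Note: KL divergence is always non-negative and equals 0 iff P = Q.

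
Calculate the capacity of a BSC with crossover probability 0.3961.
0.0314 bits

For a binary symmetric channel (BSC) with error probability p:
Capacity C = 1 - H(p) bits per symbol

where H(p) = -p log₂(p) - (1-p) log₂(1-p) is the binary entropy function.

H(0.3961) = 0.9686 bits
C = 1 - 0.9686 = 0.0314 bits per symbol

This means we can reliably transmit up to 0.0314 bits of information per channel use.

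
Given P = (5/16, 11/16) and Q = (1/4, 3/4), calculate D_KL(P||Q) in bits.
0.0143 bits

KL divergence: D_KL(P||Q) = Σ p(x) log(p(x)/q(x))

Computing term by term:
  x=0: 5/16 × log_2[(5/16)/(1/4)] = 5/16 × 0.3219 = 0.1006
  x=1: 11/16 × log_2[(11/16)/(3/4)] = 11/16 × -0.1255 = -0.0863

D_KL(P||Q) = 0.0143 bits

Note: KL divergence is always non-negative and equals 0 iff P = Q.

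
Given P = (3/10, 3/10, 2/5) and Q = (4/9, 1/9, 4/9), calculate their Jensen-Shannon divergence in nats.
0.0302 nats

Jensen-Shannon divergence is:
JSD(P||Q) = 0.5 × D_KL(P||M) + 0.5 × D_KL(Q||M)
where M = 0.5 × (P + Q) is the mixture distribution.

M = 0.5 × (3/10, 3/10, 2/5) + 0.5 × (4/9, 1/9, 4/9) = (0.372222, 0.205556, 0.422222)

D_KL(P||M) = 0.0271 nats
D_KL(Q||M) = 0.0333 nats

JSD(P||Q) = 0.5 × 0.0271 + 0.5 × 0.0333 = 0.0302 nats

Unlike KL divergence, JSD is symmetric and bounded: 0 ≤ JSD ≤ log(2).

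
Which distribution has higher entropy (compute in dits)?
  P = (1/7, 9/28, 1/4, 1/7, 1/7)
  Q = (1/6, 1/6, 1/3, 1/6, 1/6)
Q

Computing entropies in dits:
H(P) = 0.6711
H(Q) = 0.6778

Distribution Q has higher entropy.

Intuition: The distribution closer to uniform (more spread out) has higher entropy.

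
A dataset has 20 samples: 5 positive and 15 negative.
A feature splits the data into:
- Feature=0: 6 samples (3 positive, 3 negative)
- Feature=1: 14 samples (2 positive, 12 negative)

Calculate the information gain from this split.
0.0971 bits

Information Gain = H(Y) - H(Y|Feature)

Before split:
P(positive) = 5/20 = 0.2500
H(Y) = 0.8113 bits

After split:
Feature=0: H = 1.0000 bits (weight = 6/20)
Feature=1: H = 0.5917 bits (weight = 14/20)
H(Y|Feature) = (6/20)×1.0000 + (14/20)×0.5917 = 0.7142 bits

Information Gain = 0.8113 - 0.7142 = 0.0971 bits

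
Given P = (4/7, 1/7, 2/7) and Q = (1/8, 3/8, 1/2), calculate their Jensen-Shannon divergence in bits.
0.1720 bits

Jensen-Shannon divergence is:
JSD(P||Q) = 0.5 × D_KL(P||M) + 0.5 × D_KL(Q||M)
where M = 0.5 × (P + Q) is the mixture distribution.

M = 0.5 × (4/7, 1/7, 2/7) + 0.5 × (1/8, 3/8, 1/2) = (0.348214, 0.258929, 11/28)

D_KL(P||M) = 0.1545 bits
D_KL(Q||M) = 0.1896 bits

JSD(P||Q) = 0.5 × 0.1545 + 0.5 × 0.1896 = 0.1720 bits

Unlike KL divergence, JSD is symmetric and bounded: 0 ≤ JSD ≤ log(2).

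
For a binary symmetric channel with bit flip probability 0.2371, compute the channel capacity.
0.2098 bits

For a binary symmetric channel (BSC) with error probability p:
Capacity C = 1 - H(p) bits per symbol

where H(p) = -p log₂(p) - (1-p) log₂(1-p) is the binary entropy function.

H(0.2371) = 0.7902 bits
C = 1 - 0.7902 = 0.2098 bits per symbol

This means we can reliably transmit up to 0.2098 bits of information per channel use.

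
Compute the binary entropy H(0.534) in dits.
0.3000 dits

The binary entropy function is:
H(p) = -p log(p) - (1-p) log(1-p)

H(0.534) = -0.534 × log_10(0.534) - 0.466 × log_10(0.466)
H(0.534) = 0.3000 dits

Note: Binary entropy is maximized at p=0.5 (H=1 bit) and minimized at p=0 or p=1 (H=0).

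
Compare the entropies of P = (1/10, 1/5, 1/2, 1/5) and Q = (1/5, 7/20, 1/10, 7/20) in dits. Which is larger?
Q

Computing entropies in dits:
H(P) = 0.5301
H(Q) = 0.5589

Distribution Q has higher entropy.

Intuition: The distribution closer to uniform (more spread out) has higher entropy.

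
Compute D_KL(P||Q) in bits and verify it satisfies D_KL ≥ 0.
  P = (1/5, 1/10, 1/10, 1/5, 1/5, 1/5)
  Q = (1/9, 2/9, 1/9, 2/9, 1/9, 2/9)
0.1480 bits

KL divergence satisfies the Gibbs inequality: D_KL(P||Q) ≥ 0 for all distributions P, Q.

D_KL(P||Q) = Σ p(x) log(p(x)/q(x))
Term by term:
  x=0: 1/5 × log_2[(1/5)/(1/9)] = 0.1696
  x=1: 1/10 × log_2[(1/10)/(2/9)] = -0.1152
  x=2: 1/10 × log_2[(1/10)/(1/9)] = -0.0152
  x=3: 1/5 × log_2[(1/5)/(2/9)] = -0.0304
  x=4: 1/5 × log_2[(1/5)/(1/9)] = 0.1696
  x=5: 1/5 × log_2[(1/5)/(2/9)] = -0.0304
D_KL(P||Q) = 0.1480 bits

D_KL(P||Q) = 0.1480 ≥ 0 ✓

This non-negativity is a fundamental property: relative entropy cannot be negative because it measures how different Q is from P.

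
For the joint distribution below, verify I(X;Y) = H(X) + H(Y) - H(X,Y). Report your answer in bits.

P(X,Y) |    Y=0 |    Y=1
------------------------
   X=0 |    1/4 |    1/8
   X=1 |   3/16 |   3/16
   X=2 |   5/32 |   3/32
I(X;Y) = 0.0165 bits

Mutual information has multiple equivalent forms:
- I(X;Y) = H(X) - H(X|Y)
- I(X;Y) = H(Y) - H(Y|X)
- I(X;Y) = H(X) + H(Y) - H(X,Y)

Computing all quantities:
H(X) = 1.5613, H(Y) = 0.9745, H(X,Y) = 2.5192
H(X|Y) = 1.5448, H(Y|X) = 0.9580

Verification:
H(X) - H(X|Y) = 1.5613 - 1.5448 = 0.0165
H(Y) - H(Y|X) = 0.9745 - 0.9580 = 0.0165
H(X) + H(Y) - H(X,Y) = 1.5613 + 0.9745 - 2.5192 = 0.0165

All forms give I(X;Y) = 0.0165 bits. ✓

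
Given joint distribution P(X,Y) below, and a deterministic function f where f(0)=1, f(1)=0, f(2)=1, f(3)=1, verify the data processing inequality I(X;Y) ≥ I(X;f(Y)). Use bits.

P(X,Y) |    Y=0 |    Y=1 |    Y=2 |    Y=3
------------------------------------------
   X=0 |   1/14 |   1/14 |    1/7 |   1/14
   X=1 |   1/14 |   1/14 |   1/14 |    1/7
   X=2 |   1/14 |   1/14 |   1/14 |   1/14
I(X;Y) = 0.0410, I(X;f(Y)) = 0.0021, inequality holds: 0.0410 ≥ 0.0021

Data Processing Inequality: For any Markov chain X → Y → Z, we have I(X;Y) ≥ I(X;Z).

Here Z = f(Y) is a deterministic function of Y, forming X → Y → Z.

Original I(X;Y) = 0.0410 bits

After applying f:
P(X,Z) where Z=f(Y):
- P(X,Z=0) = P(X,Y=1)
- P(X,Z=1) = P(X,Y=0) + P(X,Y=2) + P(X,Y=3)

I(X;Z) = I(X;f(Y)) = 0.0021 bits

Verification: 0.0410 ≥ 0.0021 ✓

Information cannot be created by processing; the function f can only lose information about X.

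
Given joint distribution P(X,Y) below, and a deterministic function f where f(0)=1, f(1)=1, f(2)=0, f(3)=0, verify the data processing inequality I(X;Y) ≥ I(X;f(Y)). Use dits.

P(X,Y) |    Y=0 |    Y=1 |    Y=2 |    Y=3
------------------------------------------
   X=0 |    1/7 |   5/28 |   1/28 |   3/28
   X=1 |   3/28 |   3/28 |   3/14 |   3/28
I(X;Y) = 0.0347, I(X;f(Y)) = 0.0189, inequality holds: 0.0347 ≥ 0.0189

Data Processing Inequality: For any Markov chain X → Y → Z, we have I(X;Y) ≥ I(X;Z).

Here Z = f(Y) is a deterministic function of Y, forming X → Y → Z.

Original I(X;Y) = 0.0347 dits

After applying f:
P(X,Z) where Z=f(Y):
- P(X,Z=0) = P(X,Y=2) + P(X,Y=3)
- P(X,Z=1) = P(X,Y=0) + P(X,Y=1)

I(X;Z) = I(X;f(Y)) = 0.0189 dits

Verification: 0.0347 ≥ 0.0189 ✓

Information cannot be created by processing; the function f can only lose information about X.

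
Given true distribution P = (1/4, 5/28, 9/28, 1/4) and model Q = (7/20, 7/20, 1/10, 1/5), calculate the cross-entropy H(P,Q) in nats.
1.5924 nats

Cross-entropy: H(P,Q) = -Σ p(x) log q(x)

Alternatively: H(P,Q) = H(P) + D_KL(P||Q)
H(P) = 1.3656 nats
D_KL(P||Q) = 0.2268 nats

H(P,Q) = 1.3656 + 0.2268 = 1.5924 nats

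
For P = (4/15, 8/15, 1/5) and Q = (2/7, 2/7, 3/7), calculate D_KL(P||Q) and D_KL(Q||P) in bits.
D_KL(P||Q) = 0.2338, D_KL(Q||P) = 0.2424

KL divergence is not symmetric: D_KL(P||Q) ≠ D_KL(Q||P) in general.

D_KL(P||Q) = 0.2338 bits
D_KL(Q||P) = 0.2424 bits

No, they are not equal!

This asymmetry is why KL divergence is not a true distance metric.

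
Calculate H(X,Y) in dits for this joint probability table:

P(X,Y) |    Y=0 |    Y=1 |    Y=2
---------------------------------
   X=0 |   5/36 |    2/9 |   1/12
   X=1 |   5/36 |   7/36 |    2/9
0.7567 dits

Joint entropy is H(X,Y) = -Σ_{x,y} p(x,y) log p(x,y).

Summing over all non-zero entries:
H(X,Y) = -[5/36·log_10(5/36) + 2/9·log_10(2/9) + 1/12·log_10(1/12) + 5/36·log_10(5/36) + 7/36·log_10(7/36) + 2/9·log_10(2/9)]
H(X,Y) = 0.7567 dits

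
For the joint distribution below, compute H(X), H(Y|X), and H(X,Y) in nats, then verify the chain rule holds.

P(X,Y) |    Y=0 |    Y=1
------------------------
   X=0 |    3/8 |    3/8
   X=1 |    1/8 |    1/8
H(X,Y) = 1.2555, H(X) = 0.5623, H(Y|X) = 0.6931 (all in nats)

Chain rule: H(X,Y) = H(X) + H(Y|X)

Left side — joint entropy directly:
H(X,Y) = -Σ p(x,y) log p(x,y) = 1.2555 nats

Right side — compute H(Y|X) from the conditional distributions:
P(X) = (3/4, 1/4), so H(X) = 0.5623 nats
H(Y|X) = Σ_x P(X=x) · H(Y|X=x):
  P(Y|X=0) = (1/2, 1/2), H(Y|X=0) = 0.6931, weight P(X=0) = 3/4
  P(Y|X=1) = (1/2, 1/2), H(Y|X=1) = 0.6931, weight P(X=1) = 1/4
H(Y|X) = 0.6931 nats

H(X) + H(Y|X) = 0.5623 + 0.6931 = 1.2555 nats

Both sides equal 1.2555 nats. ✓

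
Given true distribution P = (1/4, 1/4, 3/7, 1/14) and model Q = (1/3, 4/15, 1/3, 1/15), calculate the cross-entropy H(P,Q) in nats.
1.2694 nats

Cross-entropy: H(P,Q) = -Σ p(x) log q(x)

Alternatively: H(P,Q) = H(P) + D_KL(P||Q)
H(P) = 1.2448 nats
D_KL(P||Q) = 0.0246 nats

H(P,Q) = 1.2448 + 0.0246 = 1.2694 nats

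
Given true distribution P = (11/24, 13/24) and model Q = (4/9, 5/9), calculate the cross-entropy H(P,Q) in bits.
0.9955 bits

Cross-entropy: H(P,Q) = -Σ p(x) log q(x)

Alternatively: H(P,Q) = H(P) + D_KL(P||Q)
H(P) = 0.9950 bits
D_KL(P||Q) = 0.0006 bits

H(P,Q) = 0.9950 + 0.0006 = 0.9955 bits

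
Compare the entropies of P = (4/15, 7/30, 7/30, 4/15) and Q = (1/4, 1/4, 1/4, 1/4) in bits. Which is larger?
Q

Computing entropies in bits:
H(P) = 1.9968
H(Q) = 2.0000

Distribution Q has higher entropy.

Intuition: The distribution closer to uniform (more spread out) has higher entropy.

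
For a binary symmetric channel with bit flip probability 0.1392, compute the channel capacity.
0.4179 bits

For a binary symmetric channel (BSC) with error probability p:
Capacity C = 1 - H(p) bits per symbol

where H(p) = -p log₂(p) - (1-p) log₂(1-p) is the binary entropy function.

H(0.1392) = 0.5821 bits
C = 1 - 0.5821 = 0.4179 bits per symbol

This means we can reliably transmit up to 0.4179 bits of information per channel use.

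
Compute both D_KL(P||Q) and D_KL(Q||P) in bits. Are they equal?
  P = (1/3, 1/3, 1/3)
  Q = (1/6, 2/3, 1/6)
D_KL(P||Q) = 0.3333, D_KL(Q||P) = 0.3333

KL divergence is not symmetric: D_KL(P||Q) ≠ D_KL(Q||P) in general.

D_KL(P||Q) = 0.3333 bits
D_KL(Q||P) = 0.3333 bits

In this case they happen to be equal (to 4 decimal places).

This asymmetry is why KL divergence is not a true distance metric.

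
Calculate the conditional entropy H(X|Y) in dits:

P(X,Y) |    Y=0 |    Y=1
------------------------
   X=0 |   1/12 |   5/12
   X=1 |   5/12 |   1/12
0.1957 dits

Using the chain rule: H(X|Y) = H(X,Y) - H(Y)

First, compute H(X,Y) = 0.4967 dits

Marginal P(Y) = (1/2, 1/2)
H(Y) = 0.3010 dits

H(X|Y) = H(X,Y) - H(Y) = 0.4967 - 0.3010 = 0.1957 dits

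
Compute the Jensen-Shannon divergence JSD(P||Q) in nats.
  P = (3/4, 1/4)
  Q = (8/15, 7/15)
0.0258 nats

Jensen-Shannon divergence is:
JSD(P||Q) = 0.5 × D_KL(P||M) + 0.5 × D_KL(Q||M)
where M = 0.5 × (P + Q) is the mixture distribution.

M = 0.5 × (3/4, 1/4) + 0.5 × (8/15, 7/15) = (0.641667, 0.358333)

D_KL(P||M) = 0.0270 nats
D_KL(Q||M) = 0.0246 nats

JSD(P||Q) = 0.5 × 0.0270 + 0.5 × 0.0246 = 0.0258 nats

Unlike KL divergence, JSD is symmetric and bounded: 0 ≤ JSD ≤ log(2).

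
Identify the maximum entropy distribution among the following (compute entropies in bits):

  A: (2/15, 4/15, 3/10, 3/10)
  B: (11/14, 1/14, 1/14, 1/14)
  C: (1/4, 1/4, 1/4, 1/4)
C

For a discrete distribution over n outcomes, entropy is maximized by the uniform distribution.

Computing entropies:
H(A) = 1.9383 bits
H(B) = 1.0892 bits
H(C) = 2.0000 bits

The uniform distribution (where all probabilities equal 1/4) achieves the maximum entropy of log_2(4) = 2.0000 bits.

Distribution C has the highest entropy.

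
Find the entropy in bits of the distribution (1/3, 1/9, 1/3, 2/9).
1.8911 bits

Shannon entropy is H(X) = -Σ p(x) log p(x).

For P = (1/3, 1/9, 1/3, 2/9):
H = -1/3 × log_2(1/3) -1/9 × log_2(1/9) -1/3 × log_2(1/3) -2/9 × log_2(2/9)
H = 1.8911 bits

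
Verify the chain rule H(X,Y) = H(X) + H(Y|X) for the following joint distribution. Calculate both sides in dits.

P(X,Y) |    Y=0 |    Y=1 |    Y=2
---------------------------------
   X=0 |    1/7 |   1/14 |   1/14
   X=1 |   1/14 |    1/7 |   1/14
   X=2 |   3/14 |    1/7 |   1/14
H(X,Y) = 0.9149, H(X) = 0.4686, H(Y|X) = 0.4463 (all in dits)

Chain rule: H(X,Y) = H(X) + H(Y|X)

Left side — joint entropy directly:
H(X,Y) = -Σ p(x,y) log p(x,y) = 0.9149 dits

Right side — compute H(Y|X) from the conditional distributions:
P(X) = (2/7, 2/7, 3/7), so H(X) = 0.4686 dits
H(Y|X) = Σ_x P(X=x) · H(Y|X=x):
  P(Y|X=0) = (1/2, 1/4, 1/4), H(Y|X=0) = 0.4515, weight P(X=0) = 2/7
  P(Y|X=1) = (1/4, 1/2, 1/4), H(Y|X=1) = 0.4515, weight P(X=1) = 2/7
  P(Y|X=2) = (1/2, 1/3, 1/6), H(Y|X=2) = 0.4392, weight P(X=2) = 3/7
H(Y|X) = 0.4463 dits

H(X) + H(Y|X) = 0.4686 + 0.4463 = 0.9149 dits

Both sides equal 0.9149 dits. ✓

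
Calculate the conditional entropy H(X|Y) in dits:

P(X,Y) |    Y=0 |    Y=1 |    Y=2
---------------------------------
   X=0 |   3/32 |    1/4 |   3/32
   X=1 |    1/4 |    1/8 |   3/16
0.2689 dits

Using the chain rule: H(X|Y) = H(X,Y) - H(Y)

First, compute H(X,Y) = 0.7430 dits

Marginal P(Y) = (11/32, 3/8, 9/32)
H(Y) = 0.4741 dits

H(X|Y) = H(X,Y) - H(Y) = 0.7430 - 0.4741 = 0.2689 dits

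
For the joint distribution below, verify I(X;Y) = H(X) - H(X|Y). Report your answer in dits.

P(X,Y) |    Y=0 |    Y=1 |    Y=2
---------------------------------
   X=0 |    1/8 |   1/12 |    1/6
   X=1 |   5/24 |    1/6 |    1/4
I(X;Y) = 0.0006 dits

Mutual information has multiple equivalent forms:
- I(X;Y) = H(X) - H(X|Y)
- I(X;Y) = H(Y) - H(Y|X)
- I(X;Y) = H(X) + H(Y) - H(X,Y)

Computing all quantities:
H(X) = 0.2873, H(Y) = 0.4680, H(X,Y) = 0.7546
H(X|Y) = 0.2867, H(Y|X) = 0.4673

Verification:
H(X) - H(X|Y) = 0.2873 - 0.2867 = 0.0006
H(Y) - H(Y|X) = 0.4680 - 0.4673 = 0.0006
H(X) + H(Y) - H(X,Y) = 0.2873 + 0.4680 - 0.7546 = 0.0006

All forms give I(X;Y) = 0.0006 dits. ✓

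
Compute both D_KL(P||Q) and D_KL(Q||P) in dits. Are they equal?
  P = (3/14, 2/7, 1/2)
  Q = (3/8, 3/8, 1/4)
D_KL(P||Q) = 0.0647, D_KL(Q||P) = 0.0602

KL divergence is not symmetric: D_KL(P||Q) ≠ D_KL(Q||P) in general.

D_KL(P||Q) = 0.0647 dits
D_KL(Q||P) = 0.0602 dits

No, they are not equal!

This asymmetry is why KL divergence is not a true distance metric.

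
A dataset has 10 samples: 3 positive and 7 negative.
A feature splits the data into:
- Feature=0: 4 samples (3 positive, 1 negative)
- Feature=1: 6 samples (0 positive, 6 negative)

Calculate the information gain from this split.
0.5568 bits

Information Gain = H(Y) - H(Y|Feature)

Before split:
P(positive) = 3/10 = 0.3000
H(Y) = 0.8813 bits

After split:
Feature=0: H = 0.8113 bits (weight = 4/10)
Feature=1: H = 0.0000 bits (weight = 6/10)
H(Y|Feature) = (4/10)×0.8113 + (6/10)×0.0000 = 0.3245 bits

Information Gain = 0.8813 - 0.3245 = 0.5568 bits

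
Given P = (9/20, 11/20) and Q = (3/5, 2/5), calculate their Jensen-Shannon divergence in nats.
0.0113 nats

Jensen-Shannon divergence is:
JSD(P||Q) = 0.5 × D_KL(P||M) + 0.5 × D_KL(Q||M)
where M = 0.5 × (P + Q) is the mixture distribution.

M = 0.5 × (9/20, 11/20) + 0.5 × (3/5, 2/5) = (21/40, 19/40)

D_KL(P||M) = 0.0113 nats
D_KL(Q||M) = 0.0114 nats

JSD(P||Q) = 0.5 × 0.0113 + 0.5 × 0.0114 = 0.0113 nats

Unlike KL divergence, JSD is symmetric and bounded: 0 ≤ JSD ≤ log(2).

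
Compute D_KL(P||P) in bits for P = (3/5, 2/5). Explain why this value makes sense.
0.0000 bits

KL divergence satisfies the Gibbs inequality: D_KL(P||Q) ≥ 0 for all distributions P, Q.

D_KL(P||Q) = Σ p(x) log(p(x)/q(x))
Each term is p(x) × log_2(p(x)/p(x)) = p(x) × log_2(1) = 0, so the sum is 0.
D_KL(P||Q) = 0.0000 bits

When P = Q, the KL divergence is exactly 0, as there is no 'divergence' between identical distributions.

This non-negativity is a fundamental property: relative entropy cannot be negative because it measures how different Q is from P.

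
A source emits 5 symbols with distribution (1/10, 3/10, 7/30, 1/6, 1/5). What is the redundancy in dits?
0.0251 dits

Redundancy measures how far a source is from maximum entropy:
R = H_max - H(X)

Maximum entropy for 5 symbols: H_max = log_10(5) = 0.6990 dits
Actual entropy: H(X) = 0.6738 dits
Redundancy: R = 0.6990 - 0.6738 = 0.0251 dits

This redundancy represents potential for compression: the source could be compressed by 0.0251 dits per symbol.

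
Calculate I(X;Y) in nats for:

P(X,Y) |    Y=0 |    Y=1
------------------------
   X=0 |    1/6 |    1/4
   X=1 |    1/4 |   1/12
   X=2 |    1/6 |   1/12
0.0522 nats

Mutual information: I(X;Y) = H(X) + H(Y) - H(X,Y)

Marginals:
P(X) = (5/12, 1/3, 1/4), H(X) = 1.0776 nats
P(Y) = (7/12, 5/12), H(Y) = 0.6792 nats

Joint entropy: H(X,Y) = 1.7046 nats

I(X;Y) = 1.0776 + 0.6792 - 1.7046 = 0.0522 nats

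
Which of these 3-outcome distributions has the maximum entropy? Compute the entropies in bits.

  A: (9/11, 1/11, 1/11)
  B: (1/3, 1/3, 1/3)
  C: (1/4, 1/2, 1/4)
B

For a discrete distribution over n outcomes, entropy is maximized by the uniform distribution.

Computing entropies:
H(A) = 0.8659 bits
H(B) = 1.5850 bits
H(C) = 1.5000 bits

The uniform distribution (where all probabilities equal 1/3) achieves the maximum entropy of log_2(3) = 1.5850 bits.

Distribution B has the highest entropy.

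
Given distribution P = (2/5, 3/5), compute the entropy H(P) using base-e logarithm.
0.6730 nats

Shannon entropy is H(X) = -Σ p(x) log p(x).

For P = (2/5, 3/5):
H = -2/5 × log_e(2/5) -3/5 × log_e(3/5)
H = 0.6730 nats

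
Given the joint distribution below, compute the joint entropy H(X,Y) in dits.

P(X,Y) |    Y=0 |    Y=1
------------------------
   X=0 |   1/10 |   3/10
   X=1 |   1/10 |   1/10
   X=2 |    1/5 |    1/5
0.7365 dits

Joint entropy is H(X,Y) = -Σ_{x,y} p(x,y) log p(x,y).

Summing over all non-zero entries:
H(X,Y) = -[1/10·log_10(1/10) + 3/10·log_10(3/10) + 1/10·log_10(1/10) + 1/10·log_10(1/10) + 1/5·log_10(1/5) + 1/5·log_10(1/5)]
H(X,Y) = 0.7365 dits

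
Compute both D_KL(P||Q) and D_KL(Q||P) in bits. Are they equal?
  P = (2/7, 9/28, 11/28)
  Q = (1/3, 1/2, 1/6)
D_KL(P||Q) = 0.2176, D_KL(Q||P) = 0.1867

KL divergence is not symmetric: D_KL(P||Q) ≠ D_KL(Q||P) in general.

D_KL(P||Q) = 0.2176 bits
D_KL(Q||P) = 0.1867 bits

No, they are not equal!

This asymmetry is why KL divergence is not a true distance metric.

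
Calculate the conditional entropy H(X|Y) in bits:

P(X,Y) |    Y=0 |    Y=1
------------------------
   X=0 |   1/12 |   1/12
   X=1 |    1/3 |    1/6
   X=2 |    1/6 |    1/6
1.4384 bits

Using the chain rule: H(X|Y) = H(X,Y) - H(Y)

First, compute H(X,Y) = 2.4183 bits

Marginal P(Y) = (7/12, 5/12)
H(Y) = 0.9799 bits

H(X|Y) = H(X,Y) - H(Y) = 2.4183 - 0.9799 = 1.4384 bits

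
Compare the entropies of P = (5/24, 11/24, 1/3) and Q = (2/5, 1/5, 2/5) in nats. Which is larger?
Q

Computing entropies in nats:
H(P) = 1.0506
H(Q) = 1.0549

Distribution Q has higher entropy.

Intuition: The distribution closer to uniform (more spread out) has higher entropy.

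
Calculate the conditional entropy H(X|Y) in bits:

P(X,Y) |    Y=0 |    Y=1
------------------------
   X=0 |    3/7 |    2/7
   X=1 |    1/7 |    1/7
0.8571 bits

Using the chain rule: H(X|Y) = H(X,Y) - H(Y)

First, compute H(X,Y) = 1.8424 bits

Marginal P(Y) = (4/7, 3/7)
H(Y) = 0.9852 bits

H(X|Y) = H(X,Y) - H(Y) = 1.8424 - 0.9852 = 0.8571 bits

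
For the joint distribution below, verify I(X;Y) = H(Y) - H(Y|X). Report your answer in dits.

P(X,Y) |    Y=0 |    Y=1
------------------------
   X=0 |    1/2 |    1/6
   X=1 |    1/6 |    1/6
I(X;Y) = 0.0133 dits

Mutual information has multiple equivalent forms:
- I(X;Y) = H(X) - H(X|Y)
- I(X;Y) = H(Y) - H(Y|X)
- I(X;Y) = H(X) + H(Y) - H(X,Y)

Computing all quantities:
H(X) = 0.2764, H(Y) = 0.2764, H(X,Y) = 0.5396
H(X|Y) = 0.2632, H(Y|X) = 0.2632

Verification:
H(X) - H(X|Y) = 0.2764 - 0.2632 = 0.0133
H(Y) - H(Y|X) = 0.2764 - 0.2632 = 0.0133
H(X) + H(Y) - H(X,Y) = 0.2764 + 0.2764 - 0.5396 = 0.0133

All forms give I(X;Y) = 0.0133 dits. ✓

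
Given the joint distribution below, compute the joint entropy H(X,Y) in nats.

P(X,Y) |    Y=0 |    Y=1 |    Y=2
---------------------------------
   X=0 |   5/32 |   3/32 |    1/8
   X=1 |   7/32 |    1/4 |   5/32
1.7410 nats

Joint entropy is H(X,Y) = -Σ_{x,y} p(x,y) log p(x,y).

Summing over all non-zero entries:
H(X,Y) = -[5/32·log_e(5/32) + 3/32·log_e(3/32) + 1/8·log_e(1/8) + 7/32·log_e(7/32) + 1/4·log_e(1/4) + 5/32·log_e(5/32)]
H(X,Y) = 1.7410 nats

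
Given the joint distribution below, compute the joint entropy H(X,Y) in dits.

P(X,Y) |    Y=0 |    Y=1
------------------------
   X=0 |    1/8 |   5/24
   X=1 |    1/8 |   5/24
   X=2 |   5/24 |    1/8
0.7644 dits

Joint entropy is H(X,Y) = -Σ_{x,y} p(x,y) log p(x,y).

Summing over all non-zero entries:
H(X,Y) = -[1/8·log_10(1/8) + 5/24·log_10(5/24) + 1/8·log_10(1/8) + 5/24·log_10(5/24) + 5/24·log_10(5/24) + 1/8·log_10(1/8)]
H(X,Y) = 0.7644 dits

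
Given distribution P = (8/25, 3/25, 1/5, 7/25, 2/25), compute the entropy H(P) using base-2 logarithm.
2.1632 bits

Shannon entropy is H(X) = -Σ p(x) log p(x).

For P = (8/25, 3/25, 1/5, 7/25, 2/25):
H = -8/25 × log_2(8/25) -3/25 × log_2(3/25) -1/5 × log_2(1/5) -7/25 × log_2(7/25) -2/25 × log_2(2/25)
H = 2.1632 bits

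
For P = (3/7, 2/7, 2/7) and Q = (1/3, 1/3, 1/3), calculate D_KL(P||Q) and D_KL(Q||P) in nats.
D_KL(P||Q) = 0.0196, D_KL(Q||P) = 0.0190

KL divergence is not symmetric: D_KL(P||Q) ≠ D_KL(Q||P) in general.

D_KL(P||Q) = 0.0196 nats
D_KL(Q||P) = 0.0190 nats

No, they are not equal!

This asymmetry is why KL divergence is not a true distance metric.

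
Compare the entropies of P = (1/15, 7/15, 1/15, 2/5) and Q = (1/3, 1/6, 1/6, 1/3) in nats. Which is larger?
Q

Computing entropies in nats:
H(P) = 1.0833
H(Q) = 1.3297

Distribution Q has higher entropy.

Intuition: The distribution closer to uniform (more spread out) has higher entropy.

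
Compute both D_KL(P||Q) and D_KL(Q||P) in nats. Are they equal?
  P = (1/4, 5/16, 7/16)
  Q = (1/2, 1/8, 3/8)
D_KL(P||Q) = 0.1805, D_KL(Q||P) = 0.1742

KL divergence is not symmetric: D_KL(P||Q) ≠ D_KL(Q||P) in general.

D_KL(P||Q) = 0.1805 nats
D_KL(Q||P) = 0.1742 nats

No, they are not equal!

This asymmetry is why KL divergence is not a true distance metric.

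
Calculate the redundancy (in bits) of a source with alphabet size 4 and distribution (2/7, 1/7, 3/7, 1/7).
0.1576 bits

Redundancy measures how far a source is from maximum entropy:
R = H_max - H(X)

Maximum entropy for 4 symbols: H_max = log_2(4) = 2.0000 bits
Actual entropy: H(X) = 1.8424 bits
Redundancy: R = 2.0000 - 1.8424 = 0.1576 bits

This redundancy represents potential for compression: the source could be compressed by 0.1576 bits per symbol.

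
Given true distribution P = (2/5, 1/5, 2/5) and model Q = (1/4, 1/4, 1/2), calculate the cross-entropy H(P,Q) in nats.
1.1090 nats

Cross-entropy: H(P,Q) = -Σ p(x) log q(x)

Alternatively: H(P,Q) = H(P) + D_KL(P||Q)
H(P) = 1.0549 nats
D_KL(P||Q) = 0.0541 nats

H(P,Q) = 1.0549 + 0.0541 = 1.1090 nats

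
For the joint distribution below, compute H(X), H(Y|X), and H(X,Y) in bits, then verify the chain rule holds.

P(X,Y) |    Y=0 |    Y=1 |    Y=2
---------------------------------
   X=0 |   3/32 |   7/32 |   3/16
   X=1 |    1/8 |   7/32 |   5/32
H(X,Y) = 2.5257, H(X) = 1.0000, H(Y|X) = 1.5257 (all in bits)

Chain rule: H(X,Y) = H(X) + H(Y|X)

Left side — joint entropy directly:
H(X,Y) = -Σ p(x,y) log p(x,y) = 2.5257 bits

Right side — compute H(Y|X) from the conditional distributions:
P(X) = (1/2, 1/2), so H(X) = 1.0000 bits
H(Y|X) = Σ_x P(X=x) · H(Y|X=x):
  P(Y|X=0) = (3/16, 7/16, 3/8), H(Y|X=0) = 1.5052, weight P(X=0) = 1/2
  P(Y|X=1) = (1/4, 7/16, 5/16), H(Y|X=1) = 1.5462, weight P(X=1) = 1/2
H(Y|X) = 1.5257 bits

H(X) + H(Y|X) = 1.0000 + 1.5257 = 2.5257 bits

Both sides equal 2.5257 bits. ✓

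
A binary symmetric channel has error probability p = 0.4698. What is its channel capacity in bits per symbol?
0.0026 bits

For a binary symmetric channel (BSC) with error probability p:
Capacity C = 1 - H(p) bits per symbol

where H(p) = -p log₂(p) - (1-p) log₂(1-p) is the binary entropy function.

H(0.4698) = 0.9974 bits
C = 1 - 0.9974 = 0.0026 bits per symbol

This means we can reliably transmit up to 0.0026 bits of information per channel use.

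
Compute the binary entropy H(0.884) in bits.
0.5178 bits

The binary entropy function is:
H(p) = -p log(p) - (1-p) log(1-p)

H(0.884) = -0.884 × log_2(0.884) - 0.116 × log_2(0.116)
H(0.884) = 0.5178 bits

Note: Binary entropy is maximized at p=0.5 (H=1 bit) and minimized at p=0 or p=1 (H=0).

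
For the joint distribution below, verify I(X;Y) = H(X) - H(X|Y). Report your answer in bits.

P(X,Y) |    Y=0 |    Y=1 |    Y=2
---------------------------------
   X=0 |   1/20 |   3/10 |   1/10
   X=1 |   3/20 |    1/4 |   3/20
I(X;Y) = 0.0411 bits

Mutual information has multiple equivalent forms:
- I(X;Y) = H(X) - H(X|Y)
- I(X;Y) = H(Y) - H(Y|X)
- I(X;Y) = H(X) + H(Y) - H(X,Y)

Computing all quantities:
H(X) = 0.9928, H(Y) = 1.4388, H(X,Y) = 2.3905
H(X|Y) = 0.9517, H(Y|X) = 1.3977

Verification:
H(X) - H(X|Y) = 0.9928 - 0.9517 = 0.0411
H(Y) - H(Y|X) = 1.4388 - 1.3977 = 0.0411
H(X) + H(Y) - H(X,Y) = 0.9928 + 1.4388 - 2.3905 = 0.0411

All forms give I(X;Y) = 0.0411 bits. ✓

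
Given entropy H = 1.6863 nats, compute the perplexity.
5.3995

Perplexity is e^H (or exp(H) for natural log).

H = 1.6863 nats
Perplexity = e^1.6863 = 5.3995

Interpretation: The model's uncertainty is equivalent to choosing uniformly among 5.4 options.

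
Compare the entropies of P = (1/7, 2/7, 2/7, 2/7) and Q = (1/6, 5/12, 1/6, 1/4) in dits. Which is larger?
P

Computing entropies in dits:
H(P) = 0.5871
H(Q) = 0.5683

Distribution P has higher entropy.

Intuition: The distribution closer to uniform (more spread out) has higher entropy.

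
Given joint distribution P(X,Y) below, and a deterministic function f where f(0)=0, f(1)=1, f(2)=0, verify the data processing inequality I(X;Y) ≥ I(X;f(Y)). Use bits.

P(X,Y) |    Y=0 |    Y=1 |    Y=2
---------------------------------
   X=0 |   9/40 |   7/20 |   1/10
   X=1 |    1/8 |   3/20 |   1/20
I(X;Y) = 0.0022, I(X;f(Y)) = 0.0021, inequality holds: 0.0022 ≥ 0.0021

Data Processing Inequality: For any Markov chain X → Y → Z, we have I(X;Y) ≥ I(X;Z).

Here Z = f(Y) is a deterministic function of Y, forming X → Y → Z.

Original I(X;Y) = 0.0022 bits

After applying f:
P(X,Z) where Z=f(Y):
- P(X,Z=0) = P(X,Y=0) + P(X,Y=2)
- P(X,Z=1) = P(X,Y=1)

I(X;Z) = I(X;f(Y)) = 0.0021 bits

Verification: 0.0022 ≥ 0.0021 ✓

Information cannot be created by processing; the function f can only lose information about X.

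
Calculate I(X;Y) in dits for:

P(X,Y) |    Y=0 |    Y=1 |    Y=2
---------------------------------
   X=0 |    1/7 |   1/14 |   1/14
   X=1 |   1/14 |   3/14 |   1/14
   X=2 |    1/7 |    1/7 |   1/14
0.0207 dits

Mutual information: I(X;Y) = H(X) + H(Y) - H(X,Y)

Marginals:
P(X) = (2/7, 5/14, 5/14), H(X) = 0.4748 dits
P(Y) = (5/14, 3/7, 3/14), H(Y) = 0.4608 dits

Joint entropy: H(X,Y) = 0.9149 dits

I(X;Y) = 0.4748 + 0.4608 - 0.9149 = 0.0207 dits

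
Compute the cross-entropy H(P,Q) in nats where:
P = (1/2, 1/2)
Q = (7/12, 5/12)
0.7072 nats

Cross-entropy: H(P,Q) = -Σ p(x) log q(x)

Alternatively: H(P,Q) = H(P) + D_KL(P||Q)
H(P) = 0.6931 nats
D_KL(P||Q) = 0.0141 nats

H(P,Q) = 0.6931 + 0.0141 = 0.7072 nats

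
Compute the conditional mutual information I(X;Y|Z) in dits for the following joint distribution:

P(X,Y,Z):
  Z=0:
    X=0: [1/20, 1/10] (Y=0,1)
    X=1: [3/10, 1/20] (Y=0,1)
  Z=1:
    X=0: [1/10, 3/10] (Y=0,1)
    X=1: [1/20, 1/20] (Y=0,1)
0.0337 dits

Conditional mutual information: I(X;Y|Z) = H(X|Z) + H(Y|Z) - H(X,Y|Z)

H(Z) = 0.3010
H(X,Z) = 0.5423 → H(X|Z) = 0.2413
H(Y,Z) = 0.5663 → H(Y|Z) = 0.2653
H(X,Y,Z) = 0.7739 → H(X,Y|Z) = 0.4729

I(X;Y|Z) = 0.2413 + 0.2653 - 0.4729 = 0.0337 dits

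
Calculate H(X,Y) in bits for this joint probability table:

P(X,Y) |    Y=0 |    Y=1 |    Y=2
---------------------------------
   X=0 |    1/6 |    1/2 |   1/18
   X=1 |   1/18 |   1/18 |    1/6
2.0566 bits

Joint entropy is H(X,Y) = -Σ_{x,y} p(x,y) log p(x,y).

Summing over all non-zero entries:
H(X,Y) = -[1/6·log_2(1/6) + 1/2·log_2(1/2) + 1/18·log_2(1/18) + 1/18·log_2(1/18) + 1/18·log_2(1/18) + 1/6·log_2(1/6)]
H(X,Y) = 2.0566 bits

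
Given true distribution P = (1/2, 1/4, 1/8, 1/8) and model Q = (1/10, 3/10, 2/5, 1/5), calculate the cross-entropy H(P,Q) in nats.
1.7680 nats

Cross-entropy: H(P,Q) = -Σ p(x) log q(x)

Alternatively: H(P,Q) = H(P) + D_KL(P||Q)
H(P) = 1.2130 nats
D_KL(P||Q) = 0.5550 nats

H(P,Q) = 1.2130 + 0.5550 = 1.7680 nats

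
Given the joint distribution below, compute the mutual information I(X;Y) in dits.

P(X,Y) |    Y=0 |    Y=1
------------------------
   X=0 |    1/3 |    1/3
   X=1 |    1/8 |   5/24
0.0031 dits

Mutual information: I(X;Y) = H(X) + H(Y) - H(X,Y)

Marginals:
P(X) = (2/3, 1/3), H(X) = 0.2764 dits
P(Y) = (11/24, 13/24), H(Y) = 0.2995 dits

Joint entropy: H(X,Y) = 0.5729 dits

I(X;Y) = 0.2764 + 0.2995 - 0.5729 = 0.0031 dits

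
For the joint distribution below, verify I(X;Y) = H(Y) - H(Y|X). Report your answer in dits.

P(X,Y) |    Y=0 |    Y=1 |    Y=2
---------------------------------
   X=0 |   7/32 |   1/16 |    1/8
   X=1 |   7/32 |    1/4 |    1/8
I(X;Y) = 0.0185 dits

Mutual information has multiple equivalent forms:
- I(X;Y) = H(X) - H(X|Y)
- I(X;Y) = H(Y) - H(Y|X)
- I(X;Y) = H(X) + H(Y) - H(X,Y)

Computing all quantities:
H(X) = 0.2934, H(Y) = 0.4654, H(X,Y) = 0.7403
H(X|Y) = 0.2749, H(Y|X) = 0.4470

Verification:
H(X) - H(X|Y) = 0.2934 - 0.2749 = 0.0185
H(Y) - H(Y|X) = 0.4654 - 0.4470 = 0.0185
H(X) + H(Y) - H(X,Y) = 0.2934 + 0.4654 - 0.7403 = 0.0185

All forms give I(X;Y) = 0.0185 dits. ✓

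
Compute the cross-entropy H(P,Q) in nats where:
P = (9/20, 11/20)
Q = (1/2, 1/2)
0.6931 nats

Cross-entropy: H(P,Q) = -Σ p(x) log q(x)

Alternatively: H(P,Q) = H(P) + D_KL(P||Q)
H(P) = 0.6881 nats
D_KL(P||Q) = 0.0050 nats

H(P,Q) = 0.6881 + 0.0050 = 0.6931 nats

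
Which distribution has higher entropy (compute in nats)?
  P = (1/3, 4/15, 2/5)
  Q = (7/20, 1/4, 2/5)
P

Computing entropies in nats:
H(P) = 1.0852
H(Q) = 1.0805

Distribution P has higher entropy.

Intuition: The distribution closer to uniform (more spread out) has higher entropy.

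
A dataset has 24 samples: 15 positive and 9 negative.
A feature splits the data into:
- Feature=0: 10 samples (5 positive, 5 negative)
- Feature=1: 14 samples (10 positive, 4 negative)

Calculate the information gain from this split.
0.0343 bits

Information Gain = H(Y) - H(Y|Feature)

Before split:
P(positive) = 15/24 = 0.6250
H(Y) = 0.9544 bits

After split:
Feature=0: H = 1.0000 bits (weight = 10/24)
Feature=1: H = 0.8631 bits (weight = 14/24)
H(Y|Feature) = (10/24)×1.0000 + (14/24)×0.8631 = 0.9202 bits

Information Gain = 0.9544 - 0.9202 = 0.0343 bits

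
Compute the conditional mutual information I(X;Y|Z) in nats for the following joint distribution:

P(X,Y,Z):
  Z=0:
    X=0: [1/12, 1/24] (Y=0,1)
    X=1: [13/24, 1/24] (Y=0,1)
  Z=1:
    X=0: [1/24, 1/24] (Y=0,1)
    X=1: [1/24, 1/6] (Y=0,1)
0.0394 nats

Conditional mutual information: I(X;Y|Z) = H(X|Z) + H(Y|Z) - H(X,Y|Z)

H(Z) = 0.6036
H(X,Z) = 1.1082 → H(X|Z) = 0.5046
H(Y,Z) = 1.0347 → H(Y|Z) = 0.4311
H(X,Y,Z) = 1.4999 → H(X,Y|Z) = 0.8963

I(X;Y|Z) = 0.5046 + 0.4311 - 0.8963 = 0.0394 nats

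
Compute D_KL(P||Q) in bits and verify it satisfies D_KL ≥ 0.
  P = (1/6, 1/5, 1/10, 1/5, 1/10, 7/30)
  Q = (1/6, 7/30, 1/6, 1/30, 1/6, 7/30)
0.3251 bits

KL divergence satisfies the Gibbs inequality: D_KL(P||Q) ≥ 0 for all distributions P, Q.

D_KL(P||Q) = Σ p(x) log(p(x)/q(x))
Term by term:
  x=0: 1/6 × log_2[(1/6)/(1/6)] = 0.0000
  x=1: 1/5 × log_2[(1/5)/(7/30)] = -0.0445
  x=2: 1/10 × log_2[(1/10)/(1/6)] = -0.0737
  x=3: 1/5 × log_2[(1/5)/(1/30)] = 0.5170
  x=4: 1/10 × log_2[(1/10)/(1/6)] = -0.0737
  x=5: 7/30 × log_2[(7/30)/(7/30)] = 0.0000
D_KL(P||Q) = 0.3251 bits

D_KL(P||Q) = 0.3251 ≥ 0 ✓

This non-negativity is a fundamental property: relative entropy cannot be negative because it measures how different Q is from P.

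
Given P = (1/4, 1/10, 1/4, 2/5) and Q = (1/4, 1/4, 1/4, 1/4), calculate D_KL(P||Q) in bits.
0.1390 bits

KL divergence: D_KL(P||Q) = Σ p(x) log(p(x)/q(x))

Computing term by term:
  x=0: 1/4 × log_2[(1/4)/(1/4)] = 1/4 × 0.0000 = 0.0000
  x=1: 1/10 × log_2[(1/10)/(1/4)] = 1/10 × -1.3219 = -0.1322
  x=2: 1/4 × log_2[(1/4)/(1/4)] = 1/4 × 0.0000 = 0.0000
  x=3: 2/5 × log_2[(2/5)/(1/4)] = 2/5 × 0.6781 = 0.2712

D_KL(P||Q) = 0.1390 bits

Note: KL divergence is always non-negative and equals 0 iff P = Q.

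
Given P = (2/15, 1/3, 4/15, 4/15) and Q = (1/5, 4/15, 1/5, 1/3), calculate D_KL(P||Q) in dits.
0.0163 dits

KL divergence: D_KL(P||Q) = Σ p(x) log(p(x)/q(x))

Computing term by term:
  x=0: 2/15 × log_10[(2/15)/(1/5)] = 2/15 × -0.1761 = -0.0235
  x=1: 1/3 × log_10[(1/3)/(4/15)] = 1/3 × 0.0969 = 0.0323
  x=2: 4/15 × log_10[(4/15)/(1/5)] = 4/15 × 0.1249 = 0.0333
  x=3: 4/15 × log_10[(4/15)/(1/3)] = 4/15 × -0.0969 = -0.0258

D_KL(P||Q) = 0.0163 dits

Note: KL divergence is always non-negative and equals 0 iff P = Q.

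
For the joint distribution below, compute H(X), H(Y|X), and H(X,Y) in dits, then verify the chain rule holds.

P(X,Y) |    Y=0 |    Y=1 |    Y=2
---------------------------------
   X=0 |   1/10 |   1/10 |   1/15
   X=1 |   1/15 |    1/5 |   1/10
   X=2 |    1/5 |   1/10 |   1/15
H(X,Y) = 0.9148, H(X) = 0.4726, H(Y|X) = 0.4422 (all in dits)

Chain rule: H(X,Y) = H(X) + H(Y|X)

Left side — joint entropy directly:
H(X,Y) = -Σ p(x,y) log p(x,y) = 0.9148 dits

Right side — compute H(Y|X) from the conditional distributions:
P(X) = (4/15, 11/30, 11/30), so H(X) = 0.4726 dits
H(Y|X) = Σ_x P(X=x) · H(Y|X=x):
  P(Y|X=0) = (3/8, 3/8, 1/4), H(Y|X=0) = 0.4700, weight P(X=0) = 4/15
  P(Y|X=1) = (2/11, 6/11, 3/11), H(Y|X=1) = 0.4321, weight P(X=1) = 11/30
  P(Y|X=2) = (6/11, 3/11, 2/11), H(Y|X=2) = 0.4321, weight P(X=2) = 11/30
H(Y|X) = 0.4422 dits

H(X) + H(Y|X) = 0.4726 + 0.4422 = 0.9148 dits

Both sides equal 0.9148 dits. ✓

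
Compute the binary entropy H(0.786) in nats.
0.5192 nats

The binary entropy function is:
H(p) = -p log(p) - (1-p) log(1-p)

H(0.786) = -0.786 × log_e(0.786) - 0.214 × log_e(0.214)
H(0.786) = 0.5192 nats

Note: Binary entropy is maximized at p=0.5 (H=1 bit) and minimized at p=0 or p=1 (H=0).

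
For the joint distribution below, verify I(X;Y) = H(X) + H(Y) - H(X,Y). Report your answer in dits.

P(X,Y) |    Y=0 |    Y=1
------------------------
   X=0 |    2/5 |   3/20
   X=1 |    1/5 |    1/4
I(X;Y) = 0.0181 dits

Mutual information has multiple equivalent forms:
- I(X;Y) = H(X) - H(X|Y)
- I(X;Y) = H(Y) - H(Y|X)
- I(X;Y) = H(X) + H(Y) - H(X,Y)

Computing all quantities:
H(X) = 0.2989, H(Y) = 0.2923, H(X,Y) = 0.5731
H(X|Y) = 0.2808, H(Y|X) = 0.2742

Verification:
H(X) - H(X|Y) = 0.2989 - 0.2808 = 0.0181
H(Y) - H(Y|X) = 0.2923 - 0.2742 = 0.0181
H(X) + H(Y) - H(X,Y) = 0.2989 + 0.2923 - 0.5731 = 0.0181

All forms give I(X;Y) = 0.0181 dits. ✓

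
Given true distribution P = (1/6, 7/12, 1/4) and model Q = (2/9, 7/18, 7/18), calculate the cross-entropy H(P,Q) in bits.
1.4971 bits

Cross-entropy: H(P,Q) = -Σ p(x) log q(x)

Alternatively: H(P,Q) = H(P) + D_KL(P||Q)
H(P) = 1.3844 bits
D_KL(P||Q) = 0.1127 bits

H(P,Q) = 1.3844 + 0.1127 = 1.4971 bits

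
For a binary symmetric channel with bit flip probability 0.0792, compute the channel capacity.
0.6006 bits

For a binary symmetric channel (BSC) with error probability p:
Capacity C = 1 - H(p) bits per symbol

where H(p) = -p log₂(p) - (1-p) log₂(1-p) is the binary entropy function.

H(0.0792) = 0.3994 bits
C = 1 - 0.3994 = 0.6006 bits per symbol

This means we can reliably transmit up to 0.6006 bits of information per channel use.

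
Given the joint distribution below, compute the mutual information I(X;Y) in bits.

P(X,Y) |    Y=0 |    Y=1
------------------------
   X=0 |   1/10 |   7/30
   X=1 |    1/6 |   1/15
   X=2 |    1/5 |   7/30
0.0702 bits

Mutual information: I(X;Y) = H(X) + H(Y) - H(X,Y)

Marginals:
P(X) = (1/3, 7/30, 13/30), H(X) = 1.5410 bits
P(Y) = (7/15, 8/15), H(Y) = 0.9968 bits

Joint entropy: H(X,Y) = 2.4676 bits

I(X;Y) = 1.5410 + 0.9968 - 2.4676 = 0.0702 bits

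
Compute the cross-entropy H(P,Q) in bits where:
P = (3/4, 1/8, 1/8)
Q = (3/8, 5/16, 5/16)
1.4808 bits

Cross-entropy: H(P,Q) = -Σ p(x) log q(x)

Alternatively: H(P,Q) = H(P) + D_KL(P||Q)
H(P) = 1.0613 bits
D_KL(P||Q) = 0.4195 bits

H(P,Q) = 1.0613 + 0.4195 = 1.4808 bits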